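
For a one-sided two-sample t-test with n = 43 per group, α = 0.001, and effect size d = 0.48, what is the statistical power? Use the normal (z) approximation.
Power ≈ 0.19

Power calculation (two-sample t-test, normal approximation):
z_β = d · √(n/2) - z_α
z_β = 0.48 · √(43/2) - 3.090
z_β = 0.48 · 4.637 - 3.090
z_β = -0.865

Power = Φ(z_β) = Φ(-0.865) ≈ 0.194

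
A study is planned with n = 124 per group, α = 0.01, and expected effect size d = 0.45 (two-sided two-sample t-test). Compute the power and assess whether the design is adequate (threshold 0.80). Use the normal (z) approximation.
Power ≈ 0.83; the study is adequately powered (power ≥ 0.80)

Power calculation (two-sample t-test, normal approximation):
z_β = d · √(n/2) - z_{α/2}
z_β = 0.45 · √(124/2) - 2.576
z_β = 0.45 · 7.874 - 2.576
z_β = 0.967

Power = Φ(z_β) = Φ(0.967) ≈ 0.833

Effect size d = 0.45 is small by Cohen's convention (0.2/0.5/0.8).

Threshold: power ≥ 0.80 is conventionally adequate.
Power ≈ 0.83 → the study is adequately powered (power ≥ 0.80).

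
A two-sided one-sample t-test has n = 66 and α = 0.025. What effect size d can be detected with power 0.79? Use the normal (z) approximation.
d ≈ 0.38

Minimum detectable effect (one-sample t-test, normal approximation):
d = (z_{α/2} + z_β) / √n
d = (2.241 + 0.806) / √66
d = 3.048 / 8.124
d ≈ 0.38

By Cohen's convention (0.2 small / 0.5 medium / 0.8 large): small effect.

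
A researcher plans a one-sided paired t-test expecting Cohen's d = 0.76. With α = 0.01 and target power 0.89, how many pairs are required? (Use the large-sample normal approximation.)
n = 22 pairs

Sample size formula (paired t-test, normal approximation):
n = ((z_α + z_β) / d)²

z_α = 2.326 (for α = 0.01, one-sided)
z_β = 1.227 (for power = 0.89)
d = 0.76

n = ((2.326 + 1.227) / 0.76)²
n = (4.675)²
n ≈ 21.86
Round up to the next whole number: n = 22 pairs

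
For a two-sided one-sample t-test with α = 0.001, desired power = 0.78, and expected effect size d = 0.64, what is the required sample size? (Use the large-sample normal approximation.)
n = 41

Sample size formula (one-sample t-test, normal approximation):
n = ((z_{α/2} + z_β) / d)²

z_{α/2} = 3.291 (for α = 0.001, two-sided)
z_β = 0.772 (for power = 0.78)
d = 0.64

n = ((3.291 + 0.772) / 0.64)²
n = (6.348)²
n ≈ 40.30
Round up to the next whole number: n = 41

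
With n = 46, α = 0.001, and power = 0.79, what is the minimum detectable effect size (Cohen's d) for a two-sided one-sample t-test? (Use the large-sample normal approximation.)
d ≈ 0.60

Minimum detectable effect (one-sample t-test, normal approximation):
d = (z_{α/2} + z_β) / √n
d = (3.291 + 0.806) / √46
d = 4.097 / 6.782
d ≈ 0.60

By Cohen's convention (0.2 small / 0.5 medium / 0.8 large): medium effect.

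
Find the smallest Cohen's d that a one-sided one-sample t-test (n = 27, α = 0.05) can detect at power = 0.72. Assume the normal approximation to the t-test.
d ≈ 0.43

Minimum detectable effect (one-sample t-test, normal approximation):
d = (z_α + z_β) / √n
d = (1.645 + 0.583) / √27
d = 2.228 / 5.196
d ≈ 0.43

By Cohen's convention (0.2 small / 0.5 medium / 0.8 large): small effect.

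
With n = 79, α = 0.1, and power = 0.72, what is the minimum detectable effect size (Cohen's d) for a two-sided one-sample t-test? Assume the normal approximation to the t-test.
d ≈ 0.25

Minimum detectable effect (one-sample t-test, normal approximation):
d = (z_{α/2} + z_β) / √n
d = (1.645 + 0.583) / √79
d = 2.228 / 8.888
d ≈ 0.25

By Cohen's convention (0.2 small / 0.5 medium / 0.8 large): small effect.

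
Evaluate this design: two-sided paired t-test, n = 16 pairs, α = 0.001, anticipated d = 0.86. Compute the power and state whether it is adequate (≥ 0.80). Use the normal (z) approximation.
Power ≈ 0.56; the study is underpowered (power < 0.80)

Power calculation (paired t-test, normal approximation):
z_β = d · √n - z_{α/2}
z_β = 0.86 · √16 - 3.291
z_β = 0.86 · 4.000 - 3.291
z_β = 0.149

Power = Φ(z_β) = Φ(0.149) ≈ 0.559

Effect size d = 0.86 is large by Cohen's convention (0.2/0.5/0.8).

Threshold: power ≥ 0.80 is conventionally adequate.
Power ≈ 0.56 → the study is underpowered (power < 0.80).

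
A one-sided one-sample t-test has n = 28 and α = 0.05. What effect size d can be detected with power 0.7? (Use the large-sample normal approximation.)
d ≈ 0.41

Minimum detectable effect (one-sample t-test, normal approximation):
d = (z_α + z_β) / √n
d = (1.645 + 0.524) / √28
d = 2.169 / 5.292
d ≈ 0.41

By Cohen's convention (0.2 small / 0.5 medium / 0.8 large): small effect.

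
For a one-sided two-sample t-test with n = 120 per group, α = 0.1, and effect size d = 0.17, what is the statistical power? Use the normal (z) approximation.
Power ≈ 0.51

Power calculation (two-sample t-test, normal approximation):
z_β = d · √(n/2) - z_α
z_β = 0.17 · √(120/2) - 1.282
z_β = 0.17 · 7.746 - 1.282
z_β = 0.035

Power = Φ(z_β) = Φ(0.035) ≈ 0.514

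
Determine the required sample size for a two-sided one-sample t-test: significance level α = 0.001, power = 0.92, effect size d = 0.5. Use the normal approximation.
n = 89

Sample size formula (one-sample t-test, normal approximation):
n = ((z_{α/2} + z_β) / d)²

z_{α/2} = 3.291 (for α = 0.001, two-sided)
z_β = 1.405 (for power = 0.92)
d = 0.5

n = ((3.291 + 1.405) / 0.5)²
n = (9.392)²
n ≈ 88.21
Round up to the next whole number: n = 89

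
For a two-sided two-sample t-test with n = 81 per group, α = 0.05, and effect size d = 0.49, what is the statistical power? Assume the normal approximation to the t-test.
Power ≈ 0.88

Power calculation (two-sample t-test, normal approximation):
z_β = d · √(n/2) - z_{α/2}
z_β = 0.49 · √(81/2) - 1.960
z_β = 0.49 · 6.364 - 1.960
z_β = 1.158

Power = Φ(z_β) = Φ(1.158) ≈ 0.877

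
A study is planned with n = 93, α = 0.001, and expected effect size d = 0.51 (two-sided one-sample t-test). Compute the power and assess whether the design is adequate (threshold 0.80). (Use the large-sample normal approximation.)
Power ≈ 0.95; the study is adequately powered (power ≥ 0.80)

Power calculation (one-sample t-test, normal approximation):
z_β = d · √n - z_{α/2}
z_β = 0.51 · √93 - 3.291
z_β = 0.51 · 9.644 - 3.291
z_β = 1.628

Power = Φ(z_β) = Φ(1.628) ≈ 0.948

Effect size d = 0.51 is medium by Cohen's convention (0.2/0.5/0.8).

Threshold: power ≥ 0.80 is conventionally adequate.
Power ≈ 0.95 → the study is adequately powered (power ≥ 0.80).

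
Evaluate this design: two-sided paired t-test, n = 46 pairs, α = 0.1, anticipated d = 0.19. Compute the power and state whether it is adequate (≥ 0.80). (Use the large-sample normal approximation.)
Power ≈ 0.36; the study is underpowered (power < 0.80)

Power calculation (paired t-test, normal approximation):
z_β = d · √n - z_{α/2}
z_β = 0.19 · √46 - 1.645
z_β = 0.19 · 6.782 - 1.645
z_β = -0.356

Power = Φ(z_β) = Φ(-0.356) ≈ 0.361

Effect size d = 0.19 is very small by Cohen's convention (0.2/0.5/0.8).

Threshold: power ≥ 0.80 is conventionally adequate.
Power ≈ 0.36 → the study is underpowered (power < 0.80).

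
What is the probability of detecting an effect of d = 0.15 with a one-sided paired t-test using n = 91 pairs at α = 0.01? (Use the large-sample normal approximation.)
Power ≈ 0.19

Power calculation (paired t-test, normal approximation):
z_β = d · √n - z_α
z_β = 0.15 · √91 - 2.326
z_β = 0.15 · 9.539 - 2.326
z_β = -0.895

Power = Φ(z_β) = Φ(-0.895) ≈ 0.185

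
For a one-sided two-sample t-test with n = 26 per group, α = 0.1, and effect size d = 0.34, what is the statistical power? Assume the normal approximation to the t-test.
Power ≈ 0.48

Power calculation (two-sample t-test, normal approximation):
z_β = d · √(n/2) - z_α
z_β = 0.34 · √(26/2) - 1.282
z_β = 0.34 · 3.606 - 1.282
z_β = -0.056

Power = Φ(z_β) = Φ(-0.056) ≈ 0.478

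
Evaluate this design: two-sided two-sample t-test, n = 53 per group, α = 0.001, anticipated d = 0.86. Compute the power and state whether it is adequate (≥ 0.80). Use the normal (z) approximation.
Power ≈ 0.87; the study is adequately powered (power ≥ 0.80)

Power calculation (two-sample t-test, normal approximation):
z_β = d · √(n/2) - z_{α/2}
z_β = 0.86 · √(53/2) - 3.291
z_β = 0.86 · 5.148 - 3.291
z_β = 1.137

Power = Φ(z_β) = Φ(1.137) ≈ 0.872

Effect size d = 0.86 is large by Cohen's convention (0.2/0.5/0.8).

Threshold: power ≥ 0.80 is conventionally adequate.
Power ≈ 0.87 → the study is adequately powered (power ≥ 0.80).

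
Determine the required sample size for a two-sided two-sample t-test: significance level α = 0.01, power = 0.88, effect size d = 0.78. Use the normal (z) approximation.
n = 47 per group

Sample size formula (two-sample t-test, normal approximation):
n = 2 · ((z_{α/2} + z_β) / d)²

z_{α/2} = 2.576 (for α = 0.01, two-sided)
z_β = 1.175 (for power = 0.88)
d = 0.78

n = 2 · ((2.576 + 1.175) / 0.78)²
n = 2 · (4.809)²
n ≈ 46.25
Round up to the next whole number: n = 47 per group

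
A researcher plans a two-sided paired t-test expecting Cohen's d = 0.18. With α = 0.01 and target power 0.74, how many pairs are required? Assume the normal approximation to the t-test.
n = 320 pairs

Sample size formula (paired t-test, normal approximation):
n = ((z_{α/2} + z_β) / d)²

z_{α/2} = 2.576 (for α = 0.01, two-sided)
z_β = 0.643 (for power = 0.74)
d = 0.18

n = ((2.576 + 0.643) / 0.18)²
n = (17.883)²
n ≈ 319.80
Round up to the next whole number: n = 320 pairs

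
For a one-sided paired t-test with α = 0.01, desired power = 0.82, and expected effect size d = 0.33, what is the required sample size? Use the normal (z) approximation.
n = 97 pairs

Sample size formula (paired t-test, normal approximation):
n = ((z_α + z_β) / d)²

z_α = 2.326 (for α = 0.01, one-sided)
z_β = 0.915 (for power = 0.82)
d = 0.33

n = ((2.326 + 0.915) / 0.33)²
n = (9.821)²
n ≈ 96.45
Round up to the next whole number: n = 97 pairs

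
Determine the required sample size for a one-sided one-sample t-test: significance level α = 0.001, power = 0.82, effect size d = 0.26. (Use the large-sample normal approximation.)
n = 238

Sample size formula (one-sample t-test, normal approximation):
n = ((z_α + z_β) / d)²

z_α = 3.090 (for α = 0.001, one-sided)
z_β = 0.915 (for power = 0.82)
d = 0.26

n = ((3.090 + 0.915) / 0.26)²
n = (15.404)²
n ≈ 237.28
Round up to the next whole number: n = 238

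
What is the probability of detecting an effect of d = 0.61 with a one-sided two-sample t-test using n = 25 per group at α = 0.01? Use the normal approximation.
Power ≈ 0.43

Power calculation (two-sample t-test, normal approximation):
z_β = d · √(n/2) - z_α
z_β = 0.61 · √(25/2) - 2.326
z_β = 0.61 · 3.536 - 2.326
z_β = -0.170

Power = Φ(z_β) = Φ(-0.170) ≈ 0.433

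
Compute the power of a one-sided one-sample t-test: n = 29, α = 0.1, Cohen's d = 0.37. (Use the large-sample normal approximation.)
Power ≈ 0.76

Power calculation (one-sample t-test, normal approximation):
z_β = d · √n - z_α
z_β = 0.37 · √29 - 1.282
z_β = 0.37 · 5.385 - 1.282
z_β = 0.711

Power = Φ(z_β) = Φ(0.711) ≈ 0.761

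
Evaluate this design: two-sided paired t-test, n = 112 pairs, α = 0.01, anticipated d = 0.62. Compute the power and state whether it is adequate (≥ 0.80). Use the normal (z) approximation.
Power ≈ 1.00; the study is adequately powered (power ≥ 0.80)

Power calculation (paired t-test, normal approximation):
z_β = d · √n - z_{α/2}
z_β = 0.62 · √112 - 2.576
z_β = 0.62 · 10.583 - 2.576
z_β = 3.986

Power = Φ(z_β) = Φ(3.986) ≈ 1.000

Effect size d = 0.62 is medium by Cohen's convention (0.2/0.5/0.8).

Threshold: power ≥ 0.80 is conventionally adequate.
Power ≈ 1.00 → the study is adequately powered (power ≥ 0.80).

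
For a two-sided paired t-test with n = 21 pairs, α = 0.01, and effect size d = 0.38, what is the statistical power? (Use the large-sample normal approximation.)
Power ≈ 0.20

Power calculation (paired t-test, normal approximation):
z_β = d · √n - z_{α/2}
z_β = 0.38 · √21 - 2.576
z_β = 0.38 · 4.583 - 2.576
z_β = -0.834

Power = Φ(z_β) = Φ(-0.834) ≈ 0.202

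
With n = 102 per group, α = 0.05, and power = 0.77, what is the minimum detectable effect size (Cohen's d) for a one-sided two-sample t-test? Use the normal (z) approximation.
d ≈ 0.33

Minimum detectable effect (two-sample t-test, normal approximation):
d = (z_α + z_β) / √(n/2)
d = (1.645 + 0.739) / √(102/2)
d = 2.384 / 7.141
d ≈ 0.33

By Cohen's convention (0.2 small / 0.5 medium / 0.8 large): small effect.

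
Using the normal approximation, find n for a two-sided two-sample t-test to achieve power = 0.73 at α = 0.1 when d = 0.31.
n = 107 per group

Sample size formula (two-sample t-test, normal approximation):
n = 2 · ((z_{α/2} + z_β) / d)²

z_{α/2} = 1.645 (for α = 0.1, two-sided)
z_β = 0.613 (for power = 0.73)
d = 0.31

n = 2 · ((1.645 + 0.613) / 0.31)²
n = 2 · (7.284)²
n ≈ 106.11
Round up to the next whole number: n = 107 per group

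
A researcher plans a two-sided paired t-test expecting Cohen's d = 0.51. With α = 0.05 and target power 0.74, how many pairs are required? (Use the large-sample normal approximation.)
n = 27 pairs

Sample size formula (paired t-test, normal approximation):
n = ((z_{α/2} + z_β) / d)²

z_{α/2} = 1.960 (for α = 0.05, two-sided)
z_β = 0.643 (for power = 0.74)
d = 0.51

n = ((1.960 + 0.643) / 0.51)²
n = (5.104)²
n ≈ 26.05
Round up to the next whole number: n = 27 pairs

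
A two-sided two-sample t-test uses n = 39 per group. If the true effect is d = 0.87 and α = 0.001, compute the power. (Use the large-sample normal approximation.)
Power ≈ 0.71

Power calculation (two-sample t-test, normal approximation):
z_β = d · √(n/2) - z_{α/2}
z_β = 0.87 · √(39/2) - 3.291
z_β = 0.87 · 4.416 - 3.291
z_β = 0.551

Power = Φ(z_β) = Φ(0.551) ≈ 0.709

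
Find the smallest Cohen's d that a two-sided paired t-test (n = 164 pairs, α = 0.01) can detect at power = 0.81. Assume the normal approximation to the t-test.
d ≈ 0.27

Minimum detectable effect (paired t-test, normal approximation):
d = (z_{α/2} + z_β) / √n
d = (2.576 + 0.878) / √164
d = 3.454 / 12.806
d ≈ 0.27

By Cohen's convention (0.2 small / 0.5 medium / 0.8 large): small effect.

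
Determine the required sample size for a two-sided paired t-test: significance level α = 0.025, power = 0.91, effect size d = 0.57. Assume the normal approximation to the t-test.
n = 40 pairs

Sample size formula (paired t-test, normal approximation):
n = ((z_{α/2} + z_β) / d)²

z_{α/2} = 2.241 (for α = 0.025, two-sided)
z_β = 1.341 (for power = 0.91)
d = 0.57

n = ((2.241 + 1.341) / 0.57)²
n = (6.284)²
n ≈ 39.49
Round up to the next whole number: n = 40 pairs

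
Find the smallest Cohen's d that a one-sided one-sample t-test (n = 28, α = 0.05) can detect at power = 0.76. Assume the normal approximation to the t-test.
d ≈ 0.44

Minimum detectable effect (one-sample t-test, normal approximation):
d = (z_α + z_β) / √n
d = (1.645 + 0.706) / √28
d = 2.351 / 5.292
d ≈ 0.44

By Cohen's convention (0.2 small / 0.5 medium / 0.8 large): small effect.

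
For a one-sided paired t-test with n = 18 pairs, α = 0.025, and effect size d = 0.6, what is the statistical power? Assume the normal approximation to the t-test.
Power ≈ 0.72

Power calculation (paired t-test, normal approximation):
z_β = d · √n - z_α
z_β = 0.6 · √18 - 1.960
z_β = 0.6 · 4.243 - 1.960
z_β = 0.586

Power = Φ(z_β) = Φ(0.586) ≈ 0.721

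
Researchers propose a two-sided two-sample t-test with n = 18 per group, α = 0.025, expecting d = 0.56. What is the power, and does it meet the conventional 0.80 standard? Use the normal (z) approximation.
Power ≈ 0.29; the study is underpowered (power < 0.80)

Power calculation (two-sample t-test, normal approximation):
z_β = d · √(n/2) - z_{α/2}
z_β = 0.56 · √(18/2) - 2.241
z_β = 0.56 · 3.000 - 2.241
z_β = -0.561

Power = Φ(z_β) = Φ(-0.561) ≈ 0.287

Effect size d = 0.56 is medium by Cohen's convention (0.2/0.5/0.8).

Threshold: power ≥ 0.80 is conventionally adequate.
Power ≈ 0.29 → the study is underpowered (power < 0.80).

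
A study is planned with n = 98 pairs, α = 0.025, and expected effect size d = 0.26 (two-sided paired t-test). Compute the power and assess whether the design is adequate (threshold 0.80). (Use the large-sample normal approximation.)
Power ≈ 0.63; the study is underpowered (power < 0.80)

Power calculation (paired t-test, normal approximation):
z_β = d · √n - z_{α/2}
z_β = 0.26 · √98 - 2.241
z_β = 0.26 · 9.899 - 2.241
z_β = 0.332

Power = Φ(z_β) = Φ(0.332) ≈ 0.630

Effect size d = 0.26 is small by Cohen's convention (0.2/0.5/0.8).

Threshold: power ≥ 0.80 is conventionally adequate.
Power ≈ 0.63 → the study is underpowered (power < 0.80).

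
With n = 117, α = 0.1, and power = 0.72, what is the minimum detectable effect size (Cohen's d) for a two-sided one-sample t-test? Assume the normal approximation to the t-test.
d ≈ 0.21

Minimum detectable effect (one-sample t-test, normal approximation):
d = (z_{α/2} + z_β) / √n
d = (1.645 + 0.583) / √117
d = 2.228 / 10.817
d ≈ 0.21

By Cohen's convention (0.2 small / 0.5 medium / 0.8 large): small effect.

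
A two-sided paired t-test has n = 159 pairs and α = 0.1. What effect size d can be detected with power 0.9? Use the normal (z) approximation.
d ≈ 0.23

Minimum detectable effect (paired t-test, normal approximation):
d = (z_{α/2} + z_β) / √n
d = (1.645 + 1.282) / √159
d = 2.926 / 12.610
d ≈ 0.23

By Cohen's convention (0.2 small / 0.5 medium / 0.8 large): small effect.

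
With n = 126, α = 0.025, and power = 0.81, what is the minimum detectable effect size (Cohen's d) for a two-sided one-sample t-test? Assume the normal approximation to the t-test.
d ≈ 0.28

Minimum detectable effect (one-sample t-test, normal approximation):
d = (z_{α/2} + z_β) / √n
d = (2.241 + 0.878) / √126
d = 3.119 / 11.225
d ≈ 0.28

By Cohen's convention (0.2 small / 0.5 medium / 0.8 large): small effect.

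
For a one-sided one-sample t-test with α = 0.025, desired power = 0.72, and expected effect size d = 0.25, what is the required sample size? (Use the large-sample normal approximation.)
n = 104

Sample size formula (one-sample t-test, normal approximation):
n = ((z_α + z_β) / d)²

z_α = 1.960 (for α = 0.025, one-sided)
z_β = 0.583 (for power = 0.72)
d = 0.25

n = ((1.960 + 0.583) / 0.25)²
n = (10.172)²
n ≈ 103.47
Round up to the next whole number: n = 104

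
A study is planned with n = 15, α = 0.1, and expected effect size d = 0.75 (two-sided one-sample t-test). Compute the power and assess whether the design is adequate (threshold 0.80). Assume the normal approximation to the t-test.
Power ≈ 0.90; the study is adequately powered (power ≥ 0.80)

Power calculation (one-sample t-test, normal approximation):
z_β = d · √n - z_{α/2}
z_β = 0.75 · √15 - 1.645
z_β = 0.75 · 3.873 - 1.645
z_β = 1.260

Power = Φ(z_β) = Φ(1.260) ≈ 0.896

Effect size d = 0.75 is medium by Cohen's convention (0.2/0.5/0.8).

Threshold: power ≥ 0.80 is conventionally adequate.
Power ≈ 0.90 → the study is adequately powered (power ≥ 0.80).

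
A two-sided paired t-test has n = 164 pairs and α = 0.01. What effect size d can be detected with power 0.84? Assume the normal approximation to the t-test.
d ≈ 0.28

Minimum detectable effect (paired t-test, normal approximation):
d = (z_{α/2} + z_β) / √n
d = (2.576 + 0.994) / √164
d = 3.570 / 12.806
d ≈ 0.28

By Cohen's convention (0.2 small / 0.5 medium / 0.8 large): small effect.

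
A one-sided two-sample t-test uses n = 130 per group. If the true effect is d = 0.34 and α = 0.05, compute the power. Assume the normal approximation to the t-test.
Power ≈ 0.86

Power calculation (two-sample t-test, normal approximation):
z_β = d · √(n/2) - z_α
z_β = 0.34 · √(130/2) - 1.645
z_β = 0.34 · 8.062 - 1.645
z_β = 1.096

Power = Φ(z_β) = Φ(1.096) ≈ 0.864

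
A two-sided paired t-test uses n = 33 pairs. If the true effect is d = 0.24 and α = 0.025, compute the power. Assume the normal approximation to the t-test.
Power ≈ 0.19

Power calculation (paired t-test, normal approximation):
z_β = d · √n - z_{α/2}
z_β = 0.24 · √33 - 2.241
z_β = 0.24 · 5.745 - 2.241
z_β = -0.863

Power = Φ(z_β) = Φ(-0.863) ≈ 0.194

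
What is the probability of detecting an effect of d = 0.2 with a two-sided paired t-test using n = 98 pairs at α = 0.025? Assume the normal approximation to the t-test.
Power ≈ 0.40

Power calculation (paired t-test, normal approximation):
z_β = d · √n - z_{α/2}
z_β = 0.2 · √98 - 2.241
z_β = 0.2 · 9.899 - 2.241
z_β = -0.262

Power = Φ(z_β) = Φ(-0.262) ≈ 0.397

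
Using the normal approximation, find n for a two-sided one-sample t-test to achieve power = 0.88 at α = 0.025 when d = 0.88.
n = 16

Sample size formula (one-sample t-test, normal approximation):
n = ((z_{α/2} + z_β) / d)²

z_{α/2} = 2.241 (for α = 0.025, two-sided)
z_β = 1.175 (for power = 0.88)
d = 0.88

n = ((2.241 + 1.175) / 0.88)²
n = (3.882)²
n ≈ 15.07
Round up to the next whole number: n = 16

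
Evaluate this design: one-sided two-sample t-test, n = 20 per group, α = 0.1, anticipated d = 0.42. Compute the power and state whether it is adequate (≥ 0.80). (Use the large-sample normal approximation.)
Power ≈ 0.52; the study is underpowered (power < 0.80)

Power calculation (two-sample t-test, normal approximation):
z_β = d · √(n/2) - z_α
z_β = 0.42 · √(20/2) - 1.282
z_β = 0.42 · 3.162 - 1.282
z_β = 0.047

Power = Φ(z_β) = Φ(0.047) ≈ 0.519

Effect size d = 0.42 is small by Cohen's convention (0.2/0.5/0.8).

Threshold: power ≥ 0.80 is conventionally adequate.
Power ≈ 0.52 → the study is underpowered (power < 0.80).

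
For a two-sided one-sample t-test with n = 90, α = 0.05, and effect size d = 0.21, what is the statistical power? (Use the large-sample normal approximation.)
Power ≈ 0.51

Power calculation (one-sample t-test, normal approximation):
z_β = d · √n - z_{α/2}
z_β = 0.21 · √90 - 1.960
z_β = 0.21 · 9.487 - 1.960
z_β = 0.032

Power = Φ(z_β) = Φ(0.032) ≈ 0.513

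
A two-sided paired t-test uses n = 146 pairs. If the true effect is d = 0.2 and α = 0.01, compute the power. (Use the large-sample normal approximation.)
Power ≈ 0.44

Power calculation (paired t-test, normal approximation):
z_β = d · √n - z_{α/2}
z_β = 0.2 · √146 - 2.576
z_β = 0.2 · 12.083 - 2.576
z_β = -0.159

Power = Φ(z_β) = Φ(-0.159) ≈ 0.437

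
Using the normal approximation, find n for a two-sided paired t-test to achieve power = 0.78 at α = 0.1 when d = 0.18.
n = 181 pairs

Sample size formula (paired t-test, normal approximation):
n = ((z_{α/2} + z_β) / d)²

z_{α/2} = 1.645 (for α = 0.1, two-sided)
z_β = 0.772 (for power = 0.78)
d = 0.18

n = ((1.645 + 0.772) / 0.18)²
n = (13.428)²
n ≈ 180.31
Round up to the next whole number: n = 181 pairs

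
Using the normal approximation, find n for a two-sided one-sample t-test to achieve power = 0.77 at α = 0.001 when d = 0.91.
n = 20

Sample size formula (one-sample t-test, normal approximation):
n = ((z_{α/2} + z_β) / d)²

z_{α/2} = 3.291 (for α = 0.001, two-sided)
z_β = 0.739 (for power = 0.77)
d = 0.91

n = ((3.291 + 0.739) / 0.91)²
n = (4.429)²
n ≈ 19.62
Round up to the next whole number: n = 20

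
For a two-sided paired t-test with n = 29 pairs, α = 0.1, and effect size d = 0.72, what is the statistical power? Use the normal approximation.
Power ≈ 0.99

Power calculation (paired t-test, normal approximation):
z_β = d · √n - z_{α/2}
z_β = 0.72 · √29 - 1.645
z_β = 0.72 · 5.385 - 1.645
z_β = 2.232

Power = Φ(z_β) = Φ(2.232) ≈ 0.987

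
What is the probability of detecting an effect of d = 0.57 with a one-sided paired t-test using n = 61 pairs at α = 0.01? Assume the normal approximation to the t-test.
Power ≈ 0.98

Power calculation (paired t-test, normal approximation):
z_β = d · √n - z_α
z_β = 0.57 · √61 - 2.326
z_β = 0.57 · 7.810 - 2.326
z_β = 2.125

Power = Φ(z_β) = Φ(2.125) ≈ 0.983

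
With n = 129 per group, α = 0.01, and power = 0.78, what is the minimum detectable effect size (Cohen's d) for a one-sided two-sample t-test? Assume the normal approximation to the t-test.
d ≈ 0.39

Minimum detectable effect (two-sample t-test, normal approximation):
d = (z_α + z_β) / √(n/2)
d = (2.326 + 0.772) / √(129/2)
d = 3.099 / 8.031
d ≈ 0.39

By Cohen's convention (0.2 small / 0.5 medium / 0.8 large): small effect.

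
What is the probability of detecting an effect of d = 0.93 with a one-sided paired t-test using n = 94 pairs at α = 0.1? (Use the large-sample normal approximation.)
Power ≈ 1.00

Power calculation (paired t-test, normal approximation):
z_β = d · √n - z_α
z_β = 0.93 · √94 - 1.282
z_β = 0.93 · 9.695 - 1.282
z_β = 7.735

Power = Φ(z_β) = Φ(7.735) ≈ 1.000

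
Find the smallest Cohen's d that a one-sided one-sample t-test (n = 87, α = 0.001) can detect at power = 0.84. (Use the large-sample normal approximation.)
d ≈ 0.44

Minimum detectable effect (one-sample t-test, normal approximation):
d = (z_α + z_β) / √n
d = (3.090 + 0.994) / √87
d = 4.085 / 9.327
d ≈ 0.44

By Cohen's convention (0.2 small / 0.5 medium / 0.8 large): small effect.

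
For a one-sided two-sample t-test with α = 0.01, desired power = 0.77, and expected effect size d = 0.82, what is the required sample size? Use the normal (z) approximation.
n = 28 per group

Sample size formula (two-sample t-test, normal approximation):
n = 2 · ((z_α + z_β) / d)²

z_α = 2.326 (for α = 0.01, one-sided)
z_β = 0.739 (for power = 0.77)
d = 0.82

n = 2 · ((2.326 + 0.739) / 0.82)²
n = 2 · (3.738)²
n ≈ 27.95
Round up to the next whole number: n = 28 per group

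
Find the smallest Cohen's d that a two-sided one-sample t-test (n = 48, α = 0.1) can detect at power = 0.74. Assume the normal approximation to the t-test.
d ≈ 0.33

Minimum detectable effect (one-sample t-test, normal approximation):
d = (z_{α/2} + z_β) / √n
d = (1.645 + 0.643) / √48
d = 2.288 / 6.928
d ≈ 0.33

By Cohen's convention (0.2 small / 0.5 medium / 0.8 large): small effect.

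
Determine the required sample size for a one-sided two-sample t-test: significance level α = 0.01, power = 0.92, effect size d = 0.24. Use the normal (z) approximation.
n = 484 per group

Sample size formula (two-sample t-test, normal approximation):
n = 2 · ((z_α + z_β) / d)²

z_α = 2.326 (for α = 0.01, one-sided)
z_β = 1.405 (for power = 0.92)
d = 0.24

n = 2 · ((2.326 + 1.405) / 0.24)²
n = 2 · (15.546)²
n ≈ 483.36
Round up to the next whole number: n = 484 per group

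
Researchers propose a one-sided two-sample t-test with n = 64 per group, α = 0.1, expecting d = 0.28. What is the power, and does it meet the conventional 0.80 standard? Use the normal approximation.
Power ≈ 0.62; the study is underpowered (power < 0.80)

Power calculation (two-sample t-test, normal approximation):
z_β = d · √(n/2) - z_α
z_β = 0.28 · √(64/2) - 1.282
z_β = 0.28 · 5.657 - 1.282
z_β = 0.302

Power = Φ(z_β) = Φ(0.302) ≈ 0.619

Effect size d = 0.28 is small by Cohen's convention (0.2/0.5/0.8).

Threshold: power ≥ 0.80 is conventionally adequate.
Power ≈ 0.62 → the study is underpowered (power < 0.80).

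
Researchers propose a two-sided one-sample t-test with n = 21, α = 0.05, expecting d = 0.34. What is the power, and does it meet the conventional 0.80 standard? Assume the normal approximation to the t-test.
Power ≈ 0.34; the study is underpowered (power < 0.80)

Power calculation (one-sample t-test, normal approximation):
z_β = d · √n - z_{α/2}
z_β = 0.34 · √21 - 1.960
z_β = 0.34 · 4.583 - 1.960
z_β = -0.402

Power = Φ(z_β) = Φ(-0.402) ≈ 0.344

Effect size d = 0.34 is small by Cohen's convention (0.2/0.5/0.8).

Threshold: power ≥ 0.80 is conventionally adequate.
Power ≈ 0.34 → the study is underpowered (power < 0.80).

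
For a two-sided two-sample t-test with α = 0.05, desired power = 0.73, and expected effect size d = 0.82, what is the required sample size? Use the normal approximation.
n = 20 per group

Sample size formula (two-sample t-test, normal approximation):
n = 2 · ((z_{α/2} + z_β) / d)²

z_{α/2} = 1.960 (for α = 0.05, two-sided)
z_β = 0.613 (for power = 0.73)
d = 0.82

n = 2 · ((1.960 + 0.613) / 0.82)²
n = 2 · (3.138)²
n ≈ 19.69
Round up to the next whole number: n = 20 per group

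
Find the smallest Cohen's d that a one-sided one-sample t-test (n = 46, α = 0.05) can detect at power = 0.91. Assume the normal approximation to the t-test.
d ≈ 0.44

Minimum detectable effect (one-sample t-test, normal approximation):
d = (z_α + z_β) / √n
d = (1.645 + 1.341) / √46
d = 2.986 / 6.782
d ≈ 0.44

By Cohen's convention (0.2 small / 0.5 medium / 0.8 large): small effect.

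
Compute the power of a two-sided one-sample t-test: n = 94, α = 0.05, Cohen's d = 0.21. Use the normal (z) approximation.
Power ≈ 0.53

Power calculation (one-sample t-test, normal approximation):
z_β = d · √n - z_{α/2}
z_β = 0.21 · √94 - 1.960
z_β = 0.21 · 9.695 - 1.960
z_β = 0.076

Power = Φ(z_β) = Φ(0.076) ≈ 0.530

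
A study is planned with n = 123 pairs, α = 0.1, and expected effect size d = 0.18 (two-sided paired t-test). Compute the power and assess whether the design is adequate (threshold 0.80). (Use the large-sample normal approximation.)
Power ≈ 0.64; the study is underpowered (power < 0.80)

Power calculation (paired t-test, normal approximation):
z_β = d · √n - z_{α/2}
z_β = 0.18 · √123 - 1.645
z_β = 0.18 · 11.091 - 1.645
z_β = 0.351

Power = Φ(z_β) = Φ(0.351) ≈ 0.637

Effect size d = 0.18 is very small by Cohen's convention (0.2/0.5/0.8).

Threshold: power ≥ 0.80 is conventionally adequate.
Power ≈ 0.64 → the study is underpowered (power < 0.80).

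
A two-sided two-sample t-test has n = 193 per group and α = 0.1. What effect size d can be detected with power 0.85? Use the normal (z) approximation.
d ≈ 0.27

Minimum detectable effect (two-sample t-test, normal approximation):
d = (z_{α/2} + z_β) / √(n/2)
d = (1.645 + 1.036) / √(193/2)
d = 2.681 / 9.823
d ≈ 0.27

By Cohen's convention (0.2 small / 0.5 medium / 0.8 large): small effect.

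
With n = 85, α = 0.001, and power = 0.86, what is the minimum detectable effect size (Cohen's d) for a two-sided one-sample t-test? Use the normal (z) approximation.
d ≈ 0.47

Minimum detectable effect (one-sample t-test, normal approximation):
d = (z_{α/2} + z_β) / √n
d = (3.291 + 1.080) / √85
d = 4.371 / 9.220
d ≈ 0.47

By Cohen's convention (0.2 small / 0.5 medium / 0.8 large): small effect.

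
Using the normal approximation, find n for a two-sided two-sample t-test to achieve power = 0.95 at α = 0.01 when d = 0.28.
n = 455 per group

Sample size formula (two-sample t-test, normal approximation):
n = 2 · ((z_{α/2} + z_β) / d)²

z_{α/2} = 2.576 (for α = 0.01, two-sided)
z_β = 1.645 (for power = 0.95)
d = 0.28

n = 2 · ((2.576 + 1.645) / 0.28)²
n = 2 · (15.075)²
n ≈ 454.51
Round up to the next whole number: n = 455 per group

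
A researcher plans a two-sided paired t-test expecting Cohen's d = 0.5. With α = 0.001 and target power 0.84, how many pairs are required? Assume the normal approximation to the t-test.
n = 74 pairs

Sample size formula (paired t-test, normal approximation):
n = ((z_{α/2} + z_β) / d)²

z_{α/2} = 3.291 (for α = 0.001, two-sided)
z_β = 0.994 (for power = 0.84)
d = 0.5

n = ((3.291 + 0.994) / 0.5)²
n = (8.570)²
n ≈ 73.44
Round up to the next whole number: n = 74 pairs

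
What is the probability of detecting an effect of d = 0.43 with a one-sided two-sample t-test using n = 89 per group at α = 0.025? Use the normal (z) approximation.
Power ≈ 0.82

Power calculation (two-sample t-test, normal approximation):
z_β = d · √(n/2) - z_α
z_β = 0.43 · √(89/2) - 1.960
z_β = 0.43 · 6.671 - 1.960
z_β = 0.908

Power = Φ(z_β) = Φ(0.908) ≈ 0.818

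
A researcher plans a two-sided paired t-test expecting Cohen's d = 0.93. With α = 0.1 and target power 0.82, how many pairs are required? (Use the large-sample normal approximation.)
n = 8 pairs

Sample size formula (paired t-test, normal approximation):
n = ((z_{α/2} + z_β) / d)²

z_{α/2} = 1.645 (for α = 0.1, two-sided)
z_β = 0.915 (for power = 0.82)
d = 0.93

n = ((1.645 + 0.915) / 0.93)²
n = (2.753)²
n ≈ 7.58
Round up to the next whole number: n = 8 pairs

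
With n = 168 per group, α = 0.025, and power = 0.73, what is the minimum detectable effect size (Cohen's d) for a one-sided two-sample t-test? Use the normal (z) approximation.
d ≈ 0.28

Minimum detectable effect (two-sample t-test, normal approximation):
d = (z_α + z_β) / √(n/2)
d = (1.960 + 0.613) / √(168/2)
d = 2.573 / 9.165
d ≈ 0.28

By Cohen's convention (0.2 small / 0.5 medium / 0.8 large): small effect.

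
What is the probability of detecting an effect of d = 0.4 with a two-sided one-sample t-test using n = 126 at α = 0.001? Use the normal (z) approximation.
Power ≈ 0.88

Power calculation (one-sample t-test, normal approximation):
z_β = d · √n - z_{α/2}
z_β = 0.4 · √126 - 3.291
z_β = 0.4 · 11.225 - 3.291
z_β = 1.199

Power = Φ(z_β) = Φ(1.199) ≈ 0.885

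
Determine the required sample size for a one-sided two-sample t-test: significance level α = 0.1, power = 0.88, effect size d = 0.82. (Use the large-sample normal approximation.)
n = 18 per group

Sample size formula (two-sample t-test, normal approximation):
n = 2 · ((z_α + z_β) / d)²

z_α = 1.282 (for α = 0.1, one-sided)
z_β = 1.175 (for power = 0.88)
d = 0.82

n = 2 · ((1.282 + 1.175) / 0.82)²
n = 2 · (2.996)²
n ≈ 17.95
Round up to the next whole number: n = 18 per group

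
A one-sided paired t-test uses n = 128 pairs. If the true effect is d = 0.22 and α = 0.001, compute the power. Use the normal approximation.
Power ≈ 0.27

Power calculation (paired t-test, normal approximation):
z_β = d · √n - z_α
z_β = 0.22 · √128 - 3.090
z_β = 0.22 · 11.314 - 3.090
z_β = -0.601

Power = Φ(z_β) = Φ(-0.601) ≈ 0.274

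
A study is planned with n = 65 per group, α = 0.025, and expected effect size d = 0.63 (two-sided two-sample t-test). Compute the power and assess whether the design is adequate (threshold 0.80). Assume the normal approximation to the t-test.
Power ≈ 0.91; the study is adequately powered (power ≥ 0.80)

Power calculation (two-sample t-test, normal approximation):
z_β = d · √(n/2) - z_{α/2}
z_β = 0.63 · √(65/2) - 2.241
z_β = 0.63 · 5.701 - 2.241
z_β = 1.350

Power = Φ(z_β) = Φ(1.350) ≈ 0.912

Effect size d = 0.63 is medium by Cohen's convention (0.2/0.5/0.8).

Threshold: power ≥ 0.80 is conventionally adequate.
Power ≈ 0.91 → the study is adequately powered (power ≥ 0.80).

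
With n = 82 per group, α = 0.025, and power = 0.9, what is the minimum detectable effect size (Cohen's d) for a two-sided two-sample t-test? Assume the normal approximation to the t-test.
d ≈ 0.55

Minimum detectable effect (two-sample t-test, normal approximation):
d = (z_{α/2} + z_β) / √(n/2)
d = (2.241 + 1.282) / √(82/2)
d = 3.523 / 6.403
d ≈ 0.55

By Cohen's convention (0.2 small / 0.5 medium / 0.8 large): medium effect.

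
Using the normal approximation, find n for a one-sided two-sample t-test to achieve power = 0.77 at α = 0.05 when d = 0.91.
n = 14 per group

Sample size formula (two-sample t-test, normal approximation):
n = 2 · ((z_α + z_β) / d)²

z_α = 1.645 (for α = 0.05, one-sided)
z_β = 0.739 (for power = 0.77)
d = 0.91

n = 2 · ((1.645 + 0.739) / 0.91)²
n = 2 · (2.620)²
n ≈ 13.73
Round up to the next whole number: n = 14 per group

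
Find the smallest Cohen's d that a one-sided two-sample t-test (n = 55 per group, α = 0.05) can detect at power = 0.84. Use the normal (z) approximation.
d ≈ 0.50

Minimum detectable effect (two-sample t-test, normal approximation):
d = (z_α + z_β) / √(n/2)
d = (1.645 + 0.994) / √(55/2)
d = 2.639 / 5.244
d ≈ 0.50

By Cohen's convention (0.2 small / 0.5 medium / 0.8 large): medium effect.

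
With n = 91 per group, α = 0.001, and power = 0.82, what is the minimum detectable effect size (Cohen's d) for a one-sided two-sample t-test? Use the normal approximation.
d ≈ 0.59

Minimum detectable effect (two-sample t-test, normal approximation):
d = (z_α + z_β) / √(n/2)
d = (3.090 + 0.915) / √(91/2)
d = 4.006 / 6.745
d ≈ 0.59

By Cohen's convention (0.2 small / 0.5 medium / 0.8 large): medium effect.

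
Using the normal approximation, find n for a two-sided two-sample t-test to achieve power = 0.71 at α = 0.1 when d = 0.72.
n = 19 per group

Sample size formula (two-sample t-test, normal approximation):
n = 2 · ((z_{α/2} + z_β) / d)²

z_{α/2} = 1.645 (for α = 0.1, two-sided)
z_β = 0.553 (for power = 0.71)
d = 0.72

n = 2 · ((1.645 + 0.553) / 0.72)²
n = 2 · (3.053)²
n ≈ 18.64
Round up to the next whole number: n = 19 per group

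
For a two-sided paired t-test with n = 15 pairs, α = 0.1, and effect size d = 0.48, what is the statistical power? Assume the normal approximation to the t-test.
Power ≈ 0.58

Power calculation (paired t-test, normal approximation):
z_β = d · √n - z_{α/2}
z_β = 0.48 · √15 - 1.645
z_β = 0.48 · 3.873 - 1.645
z_β = 0.214

Power = Φ(z_β) = Φ(0.214) ≈ 0.585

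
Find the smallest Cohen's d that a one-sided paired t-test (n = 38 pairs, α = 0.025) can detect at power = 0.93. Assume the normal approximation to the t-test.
d ≈ 0.56

Minimum detectable effect (paired t-test, normal approximation):
d = (z_α + z_β) / √n
d = (1.960 + 1.476) / √38
d = 3.436 / 6.164
d ≈ 0.56

By Cohen's convention (0.2 small / 0.5 medium / 0.8 large): medium effect.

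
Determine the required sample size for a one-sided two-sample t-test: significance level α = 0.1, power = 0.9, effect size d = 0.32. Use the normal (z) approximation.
n = 129 per group

Sample size formula (two-sample t-test, normal approximation):
n = 2 · ((z_α + z_β) / d)²

z_α = 1.282 (for α = 0.1, one-sided)
z_β = 1.282 (for power = 0.9)
d = 0.32

n = 2 · ((1.282 + 1.282) / 0.32)²
n = 2 · (8.013)²
n ≈ 128.42
Round up to the next whole number: n = 129 per group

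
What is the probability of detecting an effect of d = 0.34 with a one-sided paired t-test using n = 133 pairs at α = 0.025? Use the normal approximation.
Power ≈ 0.98

Power calculation (paired t-test, normal approximation):
z_β = d · √n - z_α
z_β = 0.34 · √133 - 1.960
z_β = 0.34 · 11.533 - 1.960
z_β = 1.961

Power = Φ(z_β) = Φ(1.961) ≈ 0.975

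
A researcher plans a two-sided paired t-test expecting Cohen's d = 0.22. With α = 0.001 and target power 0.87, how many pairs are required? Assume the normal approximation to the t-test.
n = 404 pairs

Sample size formula (paired t-test, normal approximation):
n = ((z_{α/2} + z_β) / d)²

z_{α/2} = 3.291 (for α = 0.001, two-sided)
z_β = 1.126 (for power = 0.87)
d = 0.22

n = ((3.291 + 1.126) / 0.22)²
n = (20.077)²
n ≈ 403.09
Round up to the next whole number: n = 404 pairs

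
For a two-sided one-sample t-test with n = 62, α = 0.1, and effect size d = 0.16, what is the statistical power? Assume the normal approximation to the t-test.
Power ≈ 0.35

Power calculation (one-sample t-test, normal approximation):
z_β = d · √n - z_{α/2}
z_β = 0.16 · √62 - 1.645
z_β = 0.16 · 7.874 - 1.645
z_β = -0.385

Power = Φ(z_β) = Φ(-0.385) ≈ 0.350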